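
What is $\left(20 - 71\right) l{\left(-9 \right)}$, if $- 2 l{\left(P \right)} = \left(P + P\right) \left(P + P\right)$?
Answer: $8262$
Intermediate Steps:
$l{\left(P \right)} = - 2 P^{2}$ ($l{\left(P \right)} = - \frac{\left(P + P\right) \left(P + P\right)}{2} = - \frac{2 P 2 P}{2} = - \frac{4 P^{2}}{2} = - 2 P^{2}$)
$\left(20 - 71\right) l{\left(-9 \right)} = \left(20 - 71\right) \left(- 2 \left(-9\right)^{2}\right) = - 51 \left(\left(-2\right) 81\right) = \left(-51\right) \left(-162\right) = 8262$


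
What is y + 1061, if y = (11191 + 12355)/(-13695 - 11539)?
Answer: 13374864/12617 ≈ 1060.1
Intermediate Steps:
y = -11773/12617 (y = 23546/(-25234) = 23546*(-1/25234) = -11773/12617 ≈ -0.93311)
y + 1061 = -11773/12617 + 1061 = 13374864/12617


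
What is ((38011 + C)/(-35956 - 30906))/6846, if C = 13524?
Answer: -51535/457737252 ≈ -0.00011259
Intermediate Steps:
((38011 + C)/(-35956 - 30906))/6846 = ((38011 + 13524)/(-35956 - 30906))/6846 = (51535/(-66862))*(1/6846) = (51535*(-1/66862))*(1/6846) = -51535/66862*1/6846 = -51535/457737252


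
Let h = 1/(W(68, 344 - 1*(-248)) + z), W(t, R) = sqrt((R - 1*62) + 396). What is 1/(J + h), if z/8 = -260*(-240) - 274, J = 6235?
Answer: 1540150690842438/9602839560501445811 + sqrt(926)/9602839560501445811 ≈ 0.00016038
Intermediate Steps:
W(t, R) = sqrt(334 + R) (W(t, R) = sqrt((R - 62) + 396) = sqrt((-62 + R) + 396) = sqrt(334 + R))
z = 497008 (z = 8*(-260*(-240) - 274) = 8*(62400 - 274) = 8*62126 = 497008)
h = 1/(497008 + sqrt(926)) (h = 1/(sqrt(334 + (344 - 1*(-248))) + 497008) = 1/(sqrt(334 + (344 + 248)) + 497008) = 1/(sqrt(334 + 592) + 497008) = 1/(sqrt(926) + 497008) = 1/(497008 + sqrt(926)) ≈ 2.0119e-6)
1/(J + h) = 1/(6235 + (248504/123508475569 - sqrt(926)/247016951138)) = 1/(770075345421219/123508475569 - sqrt(926)/247016951138)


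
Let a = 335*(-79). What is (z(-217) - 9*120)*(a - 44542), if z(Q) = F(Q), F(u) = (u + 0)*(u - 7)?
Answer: -3374820696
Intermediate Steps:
F(u) = u*(-7 + u)
z(Q) = Q*(-7 + Q)
a = -26465
(z(-217) - 9*120)*(a - 44542) = (-217*(-7 - 217) - 9*120)*(-26465 - 44542) = (-217*(-224) - 1080)*(-71007) = (48608 - 1080)*(-71007) = 47528*(-71007) = -3374820696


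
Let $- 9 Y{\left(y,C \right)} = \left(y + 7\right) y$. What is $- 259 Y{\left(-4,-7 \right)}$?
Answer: $- \frac{1036}{3} \approx -345.33$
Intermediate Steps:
$Y{\left(y,C \right)} = - \frac{y \left(7 + y\right)}{9}$ ($Y{\left(y,C \right)} = - \frac{\left(y + 7\right) y}{9} = - \frac{\left(7 + y\right) y}{9} = - \frac{y \left(7 + y\right)}{9}$)
$- 259 Y{\left(-4,-7 \right)} = - 259 \left(\left(- \frac{1}{9}\right) \left(-4\right) \left(7 - 4\right)\right) = - 259 \left(\left(- \frac{1}{9}\right) \left(-4\right) 3\right) = \left(-259\right) \frac{4}{3} = - \frac{1036}{3}$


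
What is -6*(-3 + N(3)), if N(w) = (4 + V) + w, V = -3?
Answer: -6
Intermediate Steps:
N(w) = 1 + w (N(w) = (4 - 3) + w = 1 + w)
-6*(-3 + N(3)) = -6*(-3 + (1 + 3)) = -6*(-3 + 4) = -6*1 = -6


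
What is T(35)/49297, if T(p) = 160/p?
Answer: 32/345079 ≈ 9.2732e-5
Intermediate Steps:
T(35)/49297 = (160/35)/49297 = (160*(1/35))*(1/49297) = (32/7)*(1/49297) = 32/345079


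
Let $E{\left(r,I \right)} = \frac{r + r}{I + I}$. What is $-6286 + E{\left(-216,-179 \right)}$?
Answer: $- \frac{1124978}{179} \approx -6284.8$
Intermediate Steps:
$E{\left(r,I \right)} = \frac{r}{I}$ ($E{\left(r,I \right)} = \frac{2 r}{2 I} = 2 r \frac{1}{2 I} = \frac{r}{I}$)
$-6286 + E{\left(-216,-179 \right)} = -6286 - \frac{216}{-179} = -6286 - - \frac{216}{179} = -6286 + \frac{216}{179} = - \frac{1124978}{179}$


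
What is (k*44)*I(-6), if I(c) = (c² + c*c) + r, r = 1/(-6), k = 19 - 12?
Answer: 66374/3 ≈ 22125.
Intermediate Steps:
k = 7
r = -⅙ ≈ -0.16667
I(c) = -⅙ + 2*c² (I(c) = (c² + c*c) - ⅙ = (c² + c²) - ⅙ = 2*c² - ⅙ = -⅙ + 2*c²)
(k*44)*I(-6) = (7*44)*(-⅙ + 2*(-6)²) = 308*(-⅙ + 2*36) = 308*(-⅙ + 72) = 308*(431/6) = 66374/3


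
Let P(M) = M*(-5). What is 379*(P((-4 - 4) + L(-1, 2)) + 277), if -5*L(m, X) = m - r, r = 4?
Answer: 118248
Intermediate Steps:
L(m, X) = ⅘ - m/5 (L(m, X) = -(m - 1*4)/5 = -(m - 4)/5 = -(-4 + m)/5 = ⅘ - m/5)
P(M) = -5*M
379*(P((-4 - 4) + L(-1, 2)) + 277) = 379*(-5*((-4 - 4) + (⅘ - ⅕*(-1))) + 277) = 379*(-5*(-8 + (⅘ + ⅕)) + 277) = 379*(-5*(-8 + 1) + 277) = 379*(-5*(-7) + 277) = 379*(35 + 277) = 379*312 = 118248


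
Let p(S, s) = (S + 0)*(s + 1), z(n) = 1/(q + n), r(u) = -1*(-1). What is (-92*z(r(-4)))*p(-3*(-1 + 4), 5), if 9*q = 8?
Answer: 44712/17 ≈ 2630.1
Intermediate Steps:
q = 8/9 (q = (1/9)*8 = 8/9 ≈ 0.88889)
r(u) = 1
z(n) = 1/(8/9 + n)
p(S, s) = S*(1 + s)
(-92*z(r(-4)))*p(-3*(-1 + 4), 5) = (-828/(8 + 9*1))*((-3*(-1 + 4))*(1 + 5)) = (-828/(8 + 9))*(-3*3*6) = (-828/17)*(-9*6) = -828/17*(-54) = 44712/17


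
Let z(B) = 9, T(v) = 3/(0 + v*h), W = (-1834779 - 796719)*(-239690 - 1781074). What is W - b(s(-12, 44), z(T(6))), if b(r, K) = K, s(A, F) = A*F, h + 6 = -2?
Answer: 5317636424463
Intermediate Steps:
h = -8 (h = -6 - 2 = -8)
W = 5317636424472 (W = -2631498*(-2020764) = 5317636424472)
T(v) = -3/(8*v) (T(v) = 3/(0 + v*(-8)) = 3/(0 - 8*v) = 3/((-8*v)) = 3*(-1/(8*v)) = -3/(8*v))
W - b(s(-12, 44), z(T(6))) = 5317636424472 - 1*9 = 5317636424472 - 9 = 5317636424463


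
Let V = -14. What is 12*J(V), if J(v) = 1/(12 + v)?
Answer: -6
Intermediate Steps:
12*J(V) = 12/(12 - 14) = 12/(-2) = 12*(-1/2) = -6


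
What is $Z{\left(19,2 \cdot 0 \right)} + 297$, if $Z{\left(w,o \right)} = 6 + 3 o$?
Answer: $303$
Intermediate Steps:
$Z{\left(19,2 \cdot 0 \right)} + 297 = \left(6 + 3 \cdot 2 \cdot 0\right) + 297 = \left(6 + 3 \cdot 0\right) + 297 = \left(6 + 0\right) + 297 = 6 + 297 = 303$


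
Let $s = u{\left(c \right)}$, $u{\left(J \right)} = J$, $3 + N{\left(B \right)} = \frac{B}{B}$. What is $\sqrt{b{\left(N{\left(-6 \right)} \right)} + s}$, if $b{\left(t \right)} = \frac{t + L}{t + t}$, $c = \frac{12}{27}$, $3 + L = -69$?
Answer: $\frac{\sqrt{682}}{6} \approx 4.3525$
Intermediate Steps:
$L = -72$ ($L = -3 - 69 = -72$)
$c = \frac{4}{9}$ ($c = 12 \cdot \frac{1}{27} = \frac{4}{9} \approx 0.44444$)
$N{\left(B \right)} = -2$ ($N{\left(B \right)} = -3 + \frac{B}{B} = -3 + 1 = -2$)
$s = \frac{4}{9} \approx 0.44444$
$b{\left(t \right)} = \frac{-72 + t}{2 t}$ ($b{\left(t \right)} = \frac{t - 72}{t + t} = \frac{-72 + t}{2 t}$)
$\sqrt{b{\left(N{\left(-6 \right)} \right)} + s} = \sqrt{\frac{-72 - 2}{2 \left(-2\right)} + \frac{4}{9}} = \sqrt{\frac{1}{2} \left(- \frac{1}{2}\right) \left(-74\right) + \frac{4}{9}} = \sqrt{\frac{37}{2} + \frac{4}{9}} = \sqrt{\frac{341}{18}} = \frac{\sqrt{682}}{6}$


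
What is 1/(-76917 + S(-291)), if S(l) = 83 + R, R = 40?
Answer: -1/76794 ≈ -1.3022e-5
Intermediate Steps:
S(l) = 123 (S(l) = 83 + 40 = 123)
1/(-76917 + S(-291)) = 1/(-76917 + 123) = 1/(-76794) = -1/76794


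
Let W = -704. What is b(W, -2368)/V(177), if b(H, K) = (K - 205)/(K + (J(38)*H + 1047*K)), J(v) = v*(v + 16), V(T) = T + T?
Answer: 2573/1389900288 ≈ 1.8512e-6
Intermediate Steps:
V(T) = 2*T
J(v) = v*(16 + v)
b(H, K) = (-205 + K)/(1048*K + 2052*H) (b(H, K) = (K - 205)/(K + ((38*(16 + 38))*H + 1047*K)) = (-205 + K)/(K + ((38*54)*H + 1047*K)) = (-205 + K)/(K + (2052*H + 1047*K)) = (-205 + K)/(K + (1047*K + 2052*H)) = (-205 + K)/(1048*K + 2052*H))
b(W, -2368)/V(177) = ((-205 - 2368)/(4*(262*(-2368) + 513*(-704))))/((2*177)) = ((1/4)*(-2573)/(-620416 - 361152))/354 = ((1/4)*(-2573)/(-981568))*(1/354) = ((1/4)*(-1/981568)*(-2573))*(1/354) = (2573/3926272)*(1/354) = 2573/1389900288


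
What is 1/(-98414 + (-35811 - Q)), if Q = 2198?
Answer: -1/136423 ≈ -7.3301e-6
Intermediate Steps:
1/(-98414 + (-35811 - Q)) = 1/(-98414 + (-35811 - 1*2198)) = 1/(-98414 + (-35811 - 2198)) = 1/(-98414 - 38009) = 1/(-136423) = -1/136423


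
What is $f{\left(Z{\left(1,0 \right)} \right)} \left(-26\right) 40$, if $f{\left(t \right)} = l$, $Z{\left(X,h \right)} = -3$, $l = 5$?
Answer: $-5200$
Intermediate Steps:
$f{\left(t \right)} = 5$
$f{\left(Z{\left(1,0 \right)} \right)} \left(-26\right) 40 = 5 \left(-26\right) 40 = \left(-130\right) 40 = -5200$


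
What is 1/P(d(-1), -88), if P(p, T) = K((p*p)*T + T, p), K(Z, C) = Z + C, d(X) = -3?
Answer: -1/883 ≈ -0.0011325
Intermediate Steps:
K(Z, C) = C + Z
P(p, T) = T + p + T*p² (P(p, T) = p + ((p*p)*T + T) = p + (p²*T + T) = p + (T*p² + T) = p + (T + T*p²) = T + p + T*p²)
1/P(d(-1), -88) = 1/(-3 - 88*(1 + (-3)²)) = 1/(-3 - 88*(1 + 9)) = 1/(-3 - 88*10) = 1/(-3 - 880) = 1/(-883) = -1/883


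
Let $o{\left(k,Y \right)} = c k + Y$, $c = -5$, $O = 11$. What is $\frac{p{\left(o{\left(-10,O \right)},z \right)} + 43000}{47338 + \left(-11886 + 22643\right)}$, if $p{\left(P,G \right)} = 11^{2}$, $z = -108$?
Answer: $\frac{43121}{58095} \approx 0.74225$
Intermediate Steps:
$o{\left(k,Y \right)} = Y - 5 k$ ($o{\left(k,Y \right)} = - 5 k + Y = Y - 5 k$)
$p{\left(P,G \right)} = 121$
$\frac{p{\left(o{\left(-10,O \right)},z \right)} + 43000}{47338 + \left(-11886 + 22643\right)} = \frac{121 + 43000}{47338 + \left(-11886 + 22643\right)} = \frac{43121}{47338 + 10757} = \frac{43121}{58095}$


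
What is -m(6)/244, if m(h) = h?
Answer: -3/122 ≈ -0.024590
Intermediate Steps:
-m(6)/244 = -6/244 = -1*3/122 = -3/122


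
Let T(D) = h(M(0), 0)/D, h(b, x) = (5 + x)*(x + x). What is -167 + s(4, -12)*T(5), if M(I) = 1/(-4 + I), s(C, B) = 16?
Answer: -167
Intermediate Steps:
h(b, x) = 2*x*(5 + x) (h(b, x) = (5 + x)*(2*x) = 2*x*(5 + x))
T(D) = 0 (T(D) = (2*0*(5 + 0))/D = (2*0*5)/D = 0/D = 0)
-167 + s(4, -12)*T(5) = -167 + 16*0 = -167 + 0 = -167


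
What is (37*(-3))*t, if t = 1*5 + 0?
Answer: -555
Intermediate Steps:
t = 5 (t = 5 + 0 = 5)
(37*(-3))*t = (37*(-3))*5 = -111*5 = -555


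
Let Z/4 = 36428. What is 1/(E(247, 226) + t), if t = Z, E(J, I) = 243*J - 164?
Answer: 1/205569 ≈ 4.8645e-6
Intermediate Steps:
E(J, I) = -164 + 243*J
Z = 145712 (Z = 4*36428 = 145712)
t = 145712
1/(E(247, 226) + t) = 1/((-164 + 243*247) + 145712) = 1/((-164 + 60021) + 145712) = 1/(59857 + 145712) = 1/205569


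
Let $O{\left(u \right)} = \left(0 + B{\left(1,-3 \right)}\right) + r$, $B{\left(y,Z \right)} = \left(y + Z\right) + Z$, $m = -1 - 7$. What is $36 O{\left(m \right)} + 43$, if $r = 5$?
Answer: $43$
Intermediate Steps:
$m = -8$ ($m = -1 - 7 = -8$)
$B{\left(y,Z \right)} = y + 2 Z$ ($B{\left(y,Z \right)} = \left(Z + y\right) + Z = y + 2 Z$)
$O{\left(u \right)} = 0$ ($O{\left(u \right)} = \left(0 + \left(1 + 2 \left(-3\right)\right)\right) + 5 = \left(0 + \left(1 - 6\right)\right) + 5 = \left(0 - 5\right) + 5 = -5 + 5 = 0$)
$36 O{\left(m \right)} + 43 = 36 \cdot 0 + 43 = 0 + 43 = 43$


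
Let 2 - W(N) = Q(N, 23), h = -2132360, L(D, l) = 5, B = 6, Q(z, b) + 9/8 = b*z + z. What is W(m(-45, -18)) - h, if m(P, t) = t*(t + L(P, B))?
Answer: 17013977/8 ≈ 2.1267e+6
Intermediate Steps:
Q(z, b) = -9/8 + z + b*z (Q(z, b) = -9/8 + (b*z + z) = -9/8 + (z + b*z) = -9/8 + z + b*z)
m(P, t) = t*(5 + t) (m(P, t) = t*(t + 5) = t*(5 + t))
W(N) = 25/8 - 24*N (W(N) = 2 - (-9/8 + N + 23*N) = 2 - (-9/8 + 24*N) = 2 + (9/8 - 24*N) = 25/8 - 24*N)
W(m(-45, -18)) - h = (25/8 - (-432)*(5 - 18)) - 1*(-2132360) = (25/8 - (-432)*(-13)) + 2132360 = (25/8 - 24*234) + 2132360 = (25/8 - 5616) + 2132360 = -44903/8 + 2132360 = 17013977/8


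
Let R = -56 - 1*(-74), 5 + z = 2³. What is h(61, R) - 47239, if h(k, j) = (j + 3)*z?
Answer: -47176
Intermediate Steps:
z = 3 (z = -5 + 2³ = -5 + 8 = 3)
R = 18 (R = -56 + 74 = 18)
h(k, j) = 9 + 3*j (h(k, j) = (j + 3)*3 = (3 + j)*3 = 9 + 3*j)
h(61, R) - 47239 = (9 + 3*18) - 47239 = (9 + 54) - 47239 = 63 - 47239 = -47176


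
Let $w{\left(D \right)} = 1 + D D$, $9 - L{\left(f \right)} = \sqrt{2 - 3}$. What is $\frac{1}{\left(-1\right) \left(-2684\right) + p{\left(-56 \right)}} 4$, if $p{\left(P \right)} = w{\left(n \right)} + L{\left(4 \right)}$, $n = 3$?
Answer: $\frac{5406}{3653105} + \frac{2 i}{3653105} \approx 0.0014798 + 5.4748 \cdot 10^{-7} i$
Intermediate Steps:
$L{\left(f \right)} = 9 - i$ ($L{\left(f \right)} = 9 - \sqrt{2 - 3} = 9 - \sqrt{-1} = 9 - i$)
$w{\left(D \right)} = 1 + D^{2}$
$p{\left(P \right)} = 19 - i$ ($p{\left(P \right)} = \left(1 + 3^{2}\right) + \left(9 - i\right) = \left(1 + 9\right) + \left(9 - i\right) = 10 + \left(9 - i\right) = 19 - i$)
$\frac{1}{\left(-1\right) \left(-2684\right) + p{\left(-56 \right)}} 4 = \frac{1}{\left(-1\right) \left(-2684\right) + \left(19 - i\right)} 4 = \frac{1}{2684 + \left(19 - i\right)} 4 = \frac{1}{2703 - i} 4 = \frac{2703 + i}{7306210} \cdot 4 = \frac{2 \left(2703 + i\right)}{3653105}$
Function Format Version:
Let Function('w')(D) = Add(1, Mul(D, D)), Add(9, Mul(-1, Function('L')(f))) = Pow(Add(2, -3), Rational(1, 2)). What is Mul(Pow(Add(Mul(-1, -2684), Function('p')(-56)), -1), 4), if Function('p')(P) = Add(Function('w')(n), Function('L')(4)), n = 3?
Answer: Add(Rational(5406, 3653105), Mul(Rational(2, 3653105), I)) ≈ Add(0.0014798, Mul(5.4748e-7, I))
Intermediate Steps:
Function('L')(f) = Add(9, Mul(-1, I)) (Function('L')(f) = Add(9, Mul(-1, Pow(Add(2, -3), Rational(1, 2)))) = Add(9, Mul(-1, Pow(-1, Rational(1, 2)))) = Add(9, Mul(-1, I)))
Function('w')(D) = Add(1, Pow(D, 2))
Function('p')(P) = Add(19, Mul(-1, I)) (Function('p')(P) = Add(Add(1, Pow(3, 2)), Add(9, Mul(-1, I))) = Add(Add(1, 9), Add(9, Mul(-1, I))) = Add(10, Add(9, Mul(-1, I))) = Add(19, Mul(-1, I)))
Mul(Pow(Add(Mul(-1, -2684), Function('p')(-56)), -1), 4) = Mul(Pow(Add(Mul(-1, -2684), Add(19, Mul(-1, I))), -1), 4) = Mul(Pow(Add(2684, Add(19, Mul(-1, I))), -1), 4) = Mul(Pow(Add(2703, Mul(-1, I)), -1), 4) = Mul(Mul(Rational(1, 7306210), Add(2703, I)), 4) = Mul(Rational(2, 3653105), Add(2703, I))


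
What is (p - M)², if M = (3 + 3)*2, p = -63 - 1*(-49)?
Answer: 676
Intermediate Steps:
p = -14 (p = -63 + 49 = -14)
M = 12 (M = 6*2 = 12)
(p - M)² = (-14 - 1*12)² = (-14 - 12)² = (-26)² = 676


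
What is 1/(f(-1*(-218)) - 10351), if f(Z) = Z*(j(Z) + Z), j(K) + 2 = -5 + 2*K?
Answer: 1/130695 ≈ 7.6514e-6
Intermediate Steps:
j(K) = -7 + 2*K (j(K) = -2 + (-5 + 2*K) = -7 + 2*K)
f(Z) = Z*(-7 + 3*Z) (f(Z) = Z*((-7 + 2*Z) + Z) = Z*(-7 + 3*Z))
1/(f(-1*(-218)) - 10351) = 1/((-1*(-218))*(-7 + 3*(-1*(-218))) - 10351) = 1/(218*(-7 + 3*218) - 10351) = 1/(218*(-7 + 654) - 10351) = 1/(218*647 - 10351) = 1/(141046 - 10351) = 1/130695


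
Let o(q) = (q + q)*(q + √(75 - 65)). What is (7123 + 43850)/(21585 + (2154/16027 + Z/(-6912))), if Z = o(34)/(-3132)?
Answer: 275936502976601770427446662912/116848655790114658929668305243 - 200774166198520996224*√10/584243278950573294648341526215 ≈ 2.3615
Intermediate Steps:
o(q) = 2*q*(q + √10) (o(q) = (2*q)*(q + √10) = 2*q*(q + √10))
Z = -578/783 - 17*√10/783 (Z = (2*34*(34 + √10))/(-3132) = (2312 + 68*√10)*(-1/3132) = -578/783 - 17*√10/783 ≈ -0.80684)
(7123 + 43850)/(21585 + (2154/16027 + Z/(-6912))) = (7123 + 43850)/(21585 + (2154/16027 + (-578/783 - 17*√10/783)/(-6912))) = 50973/(21585 + (2154*(1/16027) + (-578/783 - 17*√10/783)*(-1/6912))) = 50973/(21585 + (2154/16027 + (289/2706048 + 17*√10/5412096))) = 50973/(21585 + (5833459195/43369831296 + 17*√10/5412096)) = 50973/(936143641983355/43369831296 + 17*√10/5412096)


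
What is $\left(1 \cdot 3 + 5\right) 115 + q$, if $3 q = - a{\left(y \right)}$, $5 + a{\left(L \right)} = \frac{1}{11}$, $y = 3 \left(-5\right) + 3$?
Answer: $\frac{10138}{11} \approx 921.64$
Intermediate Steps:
$y = -12$ ($y = -15 + 3 = -12$)
$a{\left(L \right)} = - \frac{54}{11}$ ($a{\left(L \right)} = -5 + \frac{1}{11} = - \frac{54}{11}$)
$q = \frac{18}{11}$ ($q = \frac{\left(-1\right) \left(- \frac{54}{11}\right)}{3} = \frac{1}{3} \cdot \frac{54}{11} = \frac{18}{11} \approx 1.6364$)
$\left(1 \cdot 3 + 5\right) 115 + q = \left(1 \cdot 3 + 5\right) 115 + \frac{18}{11} = \left(3 + 5\right) 115 + \frac{18}{11} = 8 \cdot 115 + \frac{18}{11} = 920 + \frac{18}{11} = \frac{10138}{11}$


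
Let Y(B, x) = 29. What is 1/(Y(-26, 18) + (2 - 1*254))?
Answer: -1/223 ≈ -0.0044843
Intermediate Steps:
1/(Y(-26, 18) + (2 - 1*254)) = 1/(29 + (2 - 1*254)) = 1/(29 + (2 - 254)) = 1/(29 - 252) = 1/(-223) = -1/223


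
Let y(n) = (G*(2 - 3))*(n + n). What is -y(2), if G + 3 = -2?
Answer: -20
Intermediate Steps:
G = -5 (G = -3 - 2 = -5)
y(n) = 10*n (y(n) = (-5*(2 - 3))*(n + n) = (-5*(-1))*(2*n) = 5*(2*n) = 10*n)
-y(2) = -10*2 = -1*20 = -20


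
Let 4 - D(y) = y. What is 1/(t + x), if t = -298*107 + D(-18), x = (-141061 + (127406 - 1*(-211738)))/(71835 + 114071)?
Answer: -185906/5923510701 ≈ -3.1384e-5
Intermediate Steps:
D(y) = 4 - y
x = 198083/185906 (x = (-141061 + (127406 + 211738))/185906 = (-141061 + 339144)*(1/185906) = 198083*(1/185906) = 198083/185906 ≈ 1.0655)
t = -31864 (t = -298*107 + (4 - 1*(-18)) = -31886 + (4 + 18) = -31886 + 22 = -31864)
1/(t + x) = 1/(-31864 + 198083/185906) = 1/(-5923510701/185906) = -185906/5923510701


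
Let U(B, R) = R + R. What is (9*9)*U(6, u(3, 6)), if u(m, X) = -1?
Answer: -162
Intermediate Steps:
U(B, R) = 2*R
(9*9)*U(6, u(3, 6)) = (9*9)*(2*(-1)) = 81*(-2) = -162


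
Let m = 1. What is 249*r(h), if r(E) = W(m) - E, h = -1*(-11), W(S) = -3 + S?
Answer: -3237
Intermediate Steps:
h = 11
r(E) = -2 - E (r(E) = (-3 + 1) - E = -2 - E)
249*r(h) = 249*(-2 - 1*11) = 249*(-2 - 11) = 249*(-13) = -3237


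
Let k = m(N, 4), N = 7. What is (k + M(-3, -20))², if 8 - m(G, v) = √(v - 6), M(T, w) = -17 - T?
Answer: (6 + I*√2)² ≈ 34.0 + 16.971*I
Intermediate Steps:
m(G, v) = 8 - √(-6 + v) (m(G, v) = 8 - √(v - 6) = 8 - √(-6 + v))
k = 8 - I*√2 (k = 8 - √(-6 + 4) = 8 - √(-2) = 8 - I*√2 ≈ 8.0 - 1.4142*I)
(k + M(-3, -20))² = ((8 - I*√2) + (-17 - 1*(-3)))² = ((8 - I*√2) + (-17 + 3))² = ((8 - I*√2) - 14)² = (-6 - I*√2)²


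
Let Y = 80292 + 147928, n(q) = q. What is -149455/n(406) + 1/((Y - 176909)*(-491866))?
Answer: -942991416150684/2561670837089 ≈ -368.12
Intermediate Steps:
Y = 228220
-149455/n(406) + 1/((Y - 176909)*(-491866)) = -149455/406 + 1/((228220 - 176909)*(-491866)) = -149455*1/406 - 1/491866/51311 = -149455/406 + (1/51311)*(-1/491866) = -149455/406 - 1/25238136326 = -942991416150684/2561670837089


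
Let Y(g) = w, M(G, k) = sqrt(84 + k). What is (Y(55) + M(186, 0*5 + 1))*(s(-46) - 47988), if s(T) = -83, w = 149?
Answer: -7162579 - 48071*sqrt(85) ≈ -7.6058e+6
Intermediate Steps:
Y(g) = 149
(Y(55) + M(186, 0*5 + 1))*(s(-46) - 47988) = (149 + sqrt(84 + (0*5 + 1)))*(-83 - 47988) = (149 + sqrt(84 + (0 + 1)))*(-48071) = (149 + sqrt(84 + 1))*(-48071) = (149 + sqrt(85))*(-48071) = -7162579 - 48071*sqrt(85)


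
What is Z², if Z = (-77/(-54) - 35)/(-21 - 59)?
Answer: 3286969/18662400 ≈ 0.17613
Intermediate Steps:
Z = 1813/4320 (Z = (-77*(-1/54) - 35)/(-80) = (77/54 - 35)*(-1/80) = -1813/54*(-1/80) = 1813/4320 ≈ 0.41968)
Z² = (1813/4320)² = 3286969/18662400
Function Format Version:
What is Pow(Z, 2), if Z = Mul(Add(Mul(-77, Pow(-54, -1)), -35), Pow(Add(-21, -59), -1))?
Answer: Rational(3286969, 18662400) ≈ 0.17613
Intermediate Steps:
Z = Rational(1813, 4320) (Z = Mul(Add(Mul(-77, Rational(-1, 54)), -35), Pow(-80, -1)) = Mul(Add(Rational(77, 54), -35), Rational(-1, 80)) = Mul(Rational(-1813, 54), Rational(-1, 80)) = Rational(1813, 4320) ≈ 0.41968)
Pow(Z, 2) = Pow(Rational(1813, 4320), 2) = Rational(3286969, 18662400)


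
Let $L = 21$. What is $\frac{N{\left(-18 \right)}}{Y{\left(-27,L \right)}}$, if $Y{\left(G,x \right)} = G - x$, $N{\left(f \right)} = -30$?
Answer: $\frac{5}{8} \approx 0.625$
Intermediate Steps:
$\frac{N{\left(-18 \right)}}{Y{\left(-27,L \right)}} = - \frac{30}{-27 - 21} = - \frac{30}{-48} = \left(-30\right) \left(- \frac{1}{48}\right) = \frac{5}{8}$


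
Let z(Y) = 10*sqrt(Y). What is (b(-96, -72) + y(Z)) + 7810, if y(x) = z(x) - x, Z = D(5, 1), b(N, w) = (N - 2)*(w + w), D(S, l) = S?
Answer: 21917 + 10*sqrt(5) ≈ 21939.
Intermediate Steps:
b(N, w) = 2*w*(-2 + N) (b(N, w) = (-2 + N)*(2*w) = 2*w*(-2 + N))
Z = 5
y(x) = -x + 10*sqrt(x) (y(x) = 10*sqrt(x) - x = -x + 10*sqrt(x))
(b(-96, -72) + y(Z)) + 7810 = (2*(-72)*(-2 - 96) + (-1*5 + 10*sqrt(5))) + 7810 = (2*(-72)*(-98) + (-5 + 10*sqrt(5))) + 7810 = (14112 + (-5 + 10*sqrt(5))) + 7810 = (14107 + 10*sqrt(5)) + 7810 = 21917 + 10*sqrt(5)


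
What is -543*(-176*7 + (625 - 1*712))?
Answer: 716217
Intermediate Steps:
-543*(-176*7 + (625 - 1*712)) = -543*(-1232 + (625 - 712)) = -543*(-1232 - 87) = -543*(-1319) = 716217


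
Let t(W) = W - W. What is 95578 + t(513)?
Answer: 95578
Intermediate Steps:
t(W) = 0
95578 + t(513) = 95578 + 0 = 95578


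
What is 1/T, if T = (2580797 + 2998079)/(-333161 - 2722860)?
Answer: -3056021/5578876 ≈ -0.54778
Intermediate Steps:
T = -5578876/3056021 (T = 5578876/(-3056021) = 5578876*(-1/3056021) = -5578876/3056021 ≈ -1.8255)
1/T = 1/(-5578876/3056021) = -3056021/5578876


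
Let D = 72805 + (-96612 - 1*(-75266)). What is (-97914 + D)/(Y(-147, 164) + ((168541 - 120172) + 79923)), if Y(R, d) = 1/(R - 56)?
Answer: -1886073/5208655 ≈ -0.36210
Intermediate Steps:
D = 51459 (D = 72805 + (-96612 + 75266) = 72805 - 21346 = 51459)
Y(R, d) = 1/(-56 + R)
(-97914 + D)/(Y(-147, 164) + ((168541 - 120172) + 79923)) = (-97914 + 51459)/(1/(-56 - 147) + ((168541 - 120172) + 79923)) = -46455/(1/(-203) + (48369 + 79923)) = -46455/(-1/203 + 128292) = -46455/26043275/203 = -46455*203/26043275 = -1886073/5208655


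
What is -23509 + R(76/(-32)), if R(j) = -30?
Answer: -23539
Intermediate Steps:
-23509 + R(76/(-32)) = -23509 - 30 = -23539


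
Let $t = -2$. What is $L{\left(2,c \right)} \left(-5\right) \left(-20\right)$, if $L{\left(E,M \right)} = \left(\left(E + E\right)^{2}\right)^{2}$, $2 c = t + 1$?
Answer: $25600$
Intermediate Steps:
$c = - \frac{1}{2}$ ($c = \frac{-2 + 1}{2} = \frac{1}{2} \left(-1\right) = - \frac{1}{2} \approx -0.5$)
$L{\left(E,M \right)} = 16 E^{4}$ ($L{\left(E,M \right)} = \left(\left(2 E\right)^{2}\right)^{2} = \left(4 E^{2}\right)^{2} = 16 E^{4}$)
$L{\left(2,c \right)} \left(-5\right) \left(-20\right) = 16 \cdot 2^{4} \left(-5\right) \left(-20\right) = 16 \cdot 16 \left(-5\right) \left(-20\right) = 256 \left(-5\right) \left(-20\right) = \left(-1280\right) \left(-20\right) = 25600$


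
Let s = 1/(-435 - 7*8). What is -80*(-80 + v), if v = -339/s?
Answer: -13309520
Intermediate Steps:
s = -1/491 (s = 1/(-435 - 56) = 1/(-491) = -1/491 ≈ -0.0020367)
v = 166449 (v = -339/(-1/491) = -339*(-491) = 166449)
-80*(-80 + v) = -80*(-80 + 166449) = -80*166369 = -13309520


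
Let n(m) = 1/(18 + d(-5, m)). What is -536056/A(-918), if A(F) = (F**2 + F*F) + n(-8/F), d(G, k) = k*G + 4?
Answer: -5402372368/16985945403 ≈ -0.31805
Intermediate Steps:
d(G, k) = 4 + G*k (d(G, k) = G*k + 4 = 4 + G*k)
n(m) = 1/(22 - 5*m) (n(m) = 1/(18 + (4 - 5*m)) = 1/(22 - 5*m))
A(F) = -1/(-22 - 40/F) + 2*F**2 (A(F) = (F**2 + F*F) - 1/(-22 + 5*(-8/F)) = (F**2 + F**2) - 1/(-22 - 40/F) = 2*F**2 - 1/(-22 - 40/F) = -1/(-22 - 40/F) + 2*F**2)
-536056/A(-918) = -536056*(-(20 + 11*(-918))/(459*(1 + 4*(-918)*(20 + 11*(-918))))) = -536056*(-(20 - 10098)/(459*(1 + 4*(-918)*(20 - 10098)))) = -536056*10078/(459*(1 + 4*(-918)*(-10078))) = -536056*10078/(459*(1 + 37006416)) = -536056/((1/2)*(-918)*(-1/10078)*37006417) = -536056/16985945403/10078 = -536056*10078/16985945403 = -5402372368/16985945403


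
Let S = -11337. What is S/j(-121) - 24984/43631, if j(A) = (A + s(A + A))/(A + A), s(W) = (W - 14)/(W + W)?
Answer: -4828182915074/212003029 ≈ -22774.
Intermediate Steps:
s(W) = (-14 + W)/(2*W) (s(W) = (-14 + W)/((2*W)) = (-14 + W)*(1/(2*W)) = (-14 + W)/(2*W))
j(A) = (A + (-14 + 2*A)/(4*A))/(2*A) (j(A) = (A + (-14 + (A + A))/(2*(A + A)))/(A + A) = (A + (-14 + 2*A)/(2*((2*A))))/((2*A)) = (A + (1/(2*A))*(-14 + 2*A)/2)*(1/(2*A)) = (A + (-14 + 2*A)/(4*A))*(1/(2*A)) = (A + (-14 + 2*A)/(4*A))/(2*A))
S/j(-121) - 24984/43631 = -11337*58564/(-7 - 121 + 2*(-121)**2) - 24984/43631 = -11337*58564/(-7 - 121 + 2*14641) - 24984*1/43631 = -11337*58564/(-7 - 121 + 29282) - 24984/43631 = -11337/((1/4)*(1/14641)*29154) - 24984/43631 = -11337/14577/29282 - 24984/43631 = -11337*29282/14577 - 24984/43631 = -110656678/4859 - 24984/43631 = -4828182915074/212003029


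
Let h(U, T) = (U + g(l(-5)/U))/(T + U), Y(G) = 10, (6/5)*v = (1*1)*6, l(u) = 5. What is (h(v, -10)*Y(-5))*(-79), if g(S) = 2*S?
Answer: 1106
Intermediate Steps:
v = 5 (v = 5*((1*1)*6)/6 = 5*(1*6)/6 = (5/6)*6 = 5)
h(U, T) = (U + 10/U)/(T + U) (h(U, T) = (U + 2*(5/U))/(T + U) = (U + 10/U)/(T + U))
(h(v, -10)*Y(-5))*(-79) = (((10 + 5**2)/(5*(-10 + 5)))*10)*(-79) = (((1/5)*(10 + 25)/(-5))*10)*(-79) = (((1/5)*(-1/5)*35)*10)*(-79) = -7/5*10*(-79) = -14*(-79) = 1106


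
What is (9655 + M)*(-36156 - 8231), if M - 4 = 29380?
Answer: -1732824093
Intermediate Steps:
M = 29384 (M = 4 + 29380 = 29384)
(9655 + M)*(-36156 - 8231) = (9655 + 29384)*(-36156 - 8231) = 39039*(-44387) = -1732824093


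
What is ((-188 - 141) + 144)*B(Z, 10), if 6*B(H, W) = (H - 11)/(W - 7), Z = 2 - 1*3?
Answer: 370/3 ≈ 123.33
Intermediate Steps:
Z = -1 (Z = 2 - 3 = -1)
B(H, W) = (-11 + H)/(6*(-7 + W)) (B(H, W) = ((H - 11)/(W - 7))/6 = ((-11 + H)/(-7 + W))/6 = (-11 + H)/(6*(-7 + W)))
((-188 - 141) + 144)*B(Z, 10) = ((-188 - 141) + 144)*((-11 - 1)/(6*(-7 + 10))) = (-329 + 144)*((1/6)*(-12)/3) = -185*(-12)/(6*3) = -185*(-2/3) = 370/3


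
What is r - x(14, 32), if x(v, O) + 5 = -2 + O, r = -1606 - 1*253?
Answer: -1884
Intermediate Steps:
r = -1859 (r = -1606 - 253 = -1859)
x(v, O) = -7 + O (x(v, O) = -5 + (-2 + O) = -7 + O)
r - x(14, 32) = -1859 - (-7 + 32) = -1859 - 1*25 = -1859 - 25 = -1884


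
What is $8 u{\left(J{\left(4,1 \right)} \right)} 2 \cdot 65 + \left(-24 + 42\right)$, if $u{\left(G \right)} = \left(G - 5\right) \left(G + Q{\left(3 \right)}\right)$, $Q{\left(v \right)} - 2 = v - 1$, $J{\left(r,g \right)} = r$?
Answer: $-8302$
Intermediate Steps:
$Q{\left(v \right)} = 1 + v$ ($Q{\left(v \right)} = 2 + \left(v - 1\right) = 2 + \left(-1 + v\right) = 1 + v$)
$u{\left(G \right)} = \left(-5 + G\right) \left(4 + G\right)$ ($u{\left(G \right)} = \left(G - 5\right) \left(G + \left(1 + 3\right)\right) = \left(-5 + G\right) \left(G + 4\right) = \left(-5 + G\right) \left(4 + G\right)$)
$8 u{\left(J{\left(4,1 \right)} \right)} 2 \cdot 65 + \left(-24 + 42\right) = 8 \left(-20 + 4^{2} - 4\right) 2 \cdot 65 + \left(-24 + 42\right) = 8 \left(-20 + 16 - 4\right) 2 \cdot 65 + 18 = 8 \left(-8\right) 2 \cdot 65 + 18 = \left(-64\right) 2 \cdot 65 + 18 = \left(-128\right) 65 + 18 = -8320 + 18 = -8302$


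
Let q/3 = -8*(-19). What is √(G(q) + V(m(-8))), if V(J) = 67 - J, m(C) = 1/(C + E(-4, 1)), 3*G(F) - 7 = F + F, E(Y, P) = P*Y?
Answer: √13443/6 ≈ 19.324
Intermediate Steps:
q = 456 (q = 3*(-8*(-19)) = 3*152 = 456)
G(F) = 7/3 + 2*F/3 (G(F) = 7/3 + (F + F)/3 = 7/3 + (2*F)/3 = 7/3 + 2*F/3)
m(C) = 1/(-4 + C) (m(C) = 1/(C + 1*(-4)) = 1/(C - 4) = 1/(-4 + C))
√(G(q) + V(m(-8))) = √((7/3 + (⅔)*456) + (67 - 1/(-4 - 8))) = √((7/3 + 304) + (67 - 1/(-12))) = √(919/3 + (67 - 1*(-1/12))) = √(919/3 + (67 + 1/12)) = √(919/3 + 805/12) = √(4481/12) = √13443/6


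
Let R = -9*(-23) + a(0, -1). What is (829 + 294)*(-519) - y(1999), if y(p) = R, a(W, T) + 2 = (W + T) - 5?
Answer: -583036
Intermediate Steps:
a(W, T) = -7 + T + W (a(W, T) = -2 + ((W + T) - 5) = -2 + ((T + W) - 5) = -2 + (-5 + T + W) = -7 + T + W)
R = 199 (R = -9*(-23) + (-7 - 1 + 0) = 207 - 8 = 199)
y(p) = 199
(829 + 294)*(-519) - y(1999) = (829 + 294)*(-519) - 1*199 = 1123*(-519) - 199 = -582837 - 199 = -583036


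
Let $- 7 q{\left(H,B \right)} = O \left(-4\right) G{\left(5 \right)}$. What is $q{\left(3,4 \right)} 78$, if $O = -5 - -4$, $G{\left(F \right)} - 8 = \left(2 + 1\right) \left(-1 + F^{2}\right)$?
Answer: $- \frac{24960}{7} \approx -3565.7$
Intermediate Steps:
$G{\left(F \right)} = 5 + 3 F^{2}$ ($G{\left(F \right)} = 8 + \left(2 + 1\right) \left(-1 + F^{2}\right) = 8 + 3 \left(-1 + F^{2}\right) = 8 + \left(-3 + 3 F^{2}\right) = 5 + 3 F^{2}$)
$O = -1$ ($O = -5 + 4 = -1$)
$q{\left(H,B \right)} = - \frac{320}{7}$ ($q{\left(H,B \right)} = - \frac{\left(-1\right) \left(-4\right) \left(5 + 3 \cdot 5^{2}\right)}{7} = - \frac{4 \left(5 + 3 \cdot 25\right)}{7} = - \frac{4 \left(5 + 75\right)}{7} = - \frac{4 \cdot 80}{7} = \left(- \frac{1}{7}\right) 320 = - \frac{320}{7}$)
$q{\left(3,4 \right)} 78 = \left(- \frac{320}{7}\right) 78 = - \frac{24960}{7}$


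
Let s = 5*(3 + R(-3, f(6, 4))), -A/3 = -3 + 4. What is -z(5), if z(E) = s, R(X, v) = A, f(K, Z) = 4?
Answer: 0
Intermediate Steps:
A = -3 (A = -3*(-3 + 4) = -3*1 = -3)
R(X, v) = -3
s = 0 (s = 5*(3 - 3) = 5*0 = 0)
z(E) = 0
-z(5) = -1*0 = 0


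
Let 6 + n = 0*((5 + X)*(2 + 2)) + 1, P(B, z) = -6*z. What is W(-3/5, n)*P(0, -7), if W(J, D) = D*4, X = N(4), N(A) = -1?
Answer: -840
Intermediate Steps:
X = -1
n = -5 (n = -6 + (0*((5 - 1)*(2 + 2)) + 1) = -6 + (0*(4*4) + 1) = -6 + (0*16 + 1) = -6 + (0 + 1) = -6 + 1 = -5)
W(J, D) = 4*D
W(-3/5, n)*P(0, -7) = (4*(-5))*(-6*(-7)) = -20*42 = -840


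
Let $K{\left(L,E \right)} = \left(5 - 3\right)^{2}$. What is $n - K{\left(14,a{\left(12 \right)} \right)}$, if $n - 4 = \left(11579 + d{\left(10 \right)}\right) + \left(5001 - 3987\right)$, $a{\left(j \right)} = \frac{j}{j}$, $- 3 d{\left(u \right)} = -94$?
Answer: $\frac{37873}{3} \approx 12624.0$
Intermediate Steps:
$d{\left(u \right)} = \frac{94}{3}$ ($d{\left(u \right)} = \left(- \frac{1}{3}\right) \left(-94\right) = \frac{94}{3}$)
$a{\left(j \right)} = 1$
$n = \frac{37885}{3}$ ($n = 4 + \left(\left(11579 + \frac{94}{3}\right) + \left(5001 - 3987\right)\right) = 4 + \left(\frac{34831}{3} + 1014\right) = 4 + \frac{37873}{3} = \frac{37885}{3} \approx 12628.0$)
$K{\left(L,E \right)} = 4$ ($K{\left(L,E \right)} = 2^{2} = 4$)
$n - K{\left(14,a{\left(12 \right)} \right)} = \frac{37885}{3} - 4 = \frac{37873}{3}$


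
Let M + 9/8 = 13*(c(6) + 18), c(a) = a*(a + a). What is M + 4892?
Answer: 48487/8 ≈ 6060.9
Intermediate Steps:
c(a) = 2*a² (c(a) = a*(2*a) = 2*a²)
M = 9351/8 (M = -9/8 + 13*(2*6² + 18) = -9/8 + 13*(2*36 + 18) = -9/8 + 13*(72 + 18) = -9/8 + 13*90 = -9/8 + 1170 = 9351/8 ≈ 1168.9)
M + 4892 = 9351/8 + 4892 = 48487/8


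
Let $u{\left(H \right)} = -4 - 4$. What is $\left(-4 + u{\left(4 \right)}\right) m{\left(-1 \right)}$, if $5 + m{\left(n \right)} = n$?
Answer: $72$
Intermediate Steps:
$m{\left(n \right)} = -5 + n$
$u{\left(H \right)} = -8$ ($u{\left(H \right)} = -4 - 4 = -8$)
$\left(-4 + u{\left(4 \right)}\right) m{\left(-1 \right)} = \left(-4 - 8\right) \left(-5 - 1\right) = \left(-12\right) \left(-6\right) = 72$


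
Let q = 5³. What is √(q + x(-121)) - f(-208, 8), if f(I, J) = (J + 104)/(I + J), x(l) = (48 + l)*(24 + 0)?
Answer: 14/25 + I*√1627 ≈ 0.56 + 40.336*I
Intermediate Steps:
x(l) = 1152 + 24*l (x(l) = (48 + l)*24 = 1152 + 24*l)
q = 125
f(I, J) = (104 + J)/(I + J)
√(q + x(-121)) - f(-208, 8) = √(125 + (1152 + 24*(-121))) - (104 + 8)/(-208 + 8) = √(125 + (1152 - 2904)) - 112/(-200) = √(125 - 1752) - (-1)*112/200 = √(-1627) - 1*(-14/25) = I*√1627 + 14/25 = 14/25 + I*√1627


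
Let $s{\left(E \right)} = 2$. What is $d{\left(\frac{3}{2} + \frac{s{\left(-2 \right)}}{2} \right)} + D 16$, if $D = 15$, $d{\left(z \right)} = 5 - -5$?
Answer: $250$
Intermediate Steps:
$d{\left(z \right)} = 10$ ($d{\left(z \right)} = 5 + 5 = 10$)
$d{\left(\frac{3}{2} + \frac{s{\left(-2 \right)}}{2} \right)} + D 16 = 10 + 15 \cdot 16 = 10 + 240 = 250$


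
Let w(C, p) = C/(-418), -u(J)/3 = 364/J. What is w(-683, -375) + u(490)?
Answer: -8699/14630 ≈ -0.59460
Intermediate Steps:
u(J) = -1092/J
w(C, p) = -C/418 (w(C, p) = C*(-1/418) = -C/418)
w(-683, -375) + u(490) = -1/418*(-683) - 1092/490 = 683/418 - 1092*1/490 = 683/418 - 78/35 = -8699/14630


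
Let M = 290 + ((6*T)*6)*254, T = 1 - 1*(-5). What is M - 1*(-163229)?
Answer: 218383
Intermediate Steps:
T = 6 (T = 1 + 5 = 6)
M = 55154 (M = 290 + ((6*6)*6)*254 = 290 + (36*6)*254 = 290 + 216*254 = 290 + 54864 = 55154)
M - 1*(-163229) = 55154 - 1*(-163229) = 55154 + 163229 = 218383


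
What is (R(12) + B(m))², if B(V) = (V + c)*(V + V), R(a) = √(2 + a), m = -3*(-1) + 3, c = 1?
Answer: (84 + √14)² ≈ 7698.6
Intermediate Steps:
m = 6 (m = 3 + 3 = 6)
B(V) = 2*V*(1 + V) (B(V) = (V + 1)*(V + V) = (1 + V)*(2*V) = 2*V*(1 + V))
(R(12) + B(m))² = (√(2 + 12) + 2*6*(1 + 6))² = (√14 + 2*6*7)² = (√14 + 84)² = (84 + √14)²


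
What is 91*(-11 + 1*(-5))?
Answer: -1456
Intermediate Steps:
91*(-11 + 1*(-5)) = 91*(-11 - 5) = 91*(-16) = -1456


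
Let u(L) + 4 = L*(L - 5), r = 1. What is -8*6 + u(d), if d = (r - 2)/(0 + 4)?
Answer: -811/16 ≈ -50.688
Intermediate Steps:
d = -¼ (d = (1 - 2)/(0 + 4) = -1/4 = -1*¼ = -¼ ≈ -0.25000)
u(L) = -4 + L*(-5 + L) (u(L) = -4 + L*(L - 5) = -4 + L*(-5 + L))
-8*6 + u(d) = -8*6 + (-4 + (-¼)² - 5*(-¼)) = -2*24 + (-4 + 1/16 + 5/4) = -48 - 43/16 = -811/16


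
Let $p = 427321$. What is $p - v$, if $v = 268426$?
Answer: $158895$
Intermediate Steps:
$p - v = 427321 - 268426 = 158895$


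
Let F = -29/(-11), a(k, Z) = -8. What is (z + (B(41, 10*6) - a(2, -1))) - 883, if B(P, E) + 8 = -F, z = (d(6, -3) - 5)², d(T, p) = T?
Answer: -9731/11 ≈ -884.64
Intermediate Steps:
F = 29/11 (F = -29*(-1/11) = 29/11 ≈ 2.6364)
z = 1 (z = (6 - 5)² = 1² = 1)
B(P, E) = -117/11 (B(P, E) = -8 - 1*29/11 = -8 - 29/11 = -117/11)
(z + (B(41, 10*6) - a(2, -1))) - 883 = (1 + (-117/11 - 1*(-8))) - 883 = (1 + (-117/11 + 8)) - 883 = (1 - 29/11) - 883 = -18/11 - 883 = -9731/11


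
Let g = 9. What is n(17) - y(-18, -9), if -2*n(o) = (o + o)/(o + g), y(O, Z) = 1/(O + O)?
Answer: -293/468 ≈ -0.62607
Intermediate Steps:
y(O, Z) = 1/(2*O)
n(o) = -o/(9 + o) (n(o) = -(o + o)/(2*(o + 9)) = -2*o/(2*(9 + o)) = -o/(9 + o))
n(17) - y(-18, -9) = -1*17/(9 + 17) - 1/(2*(-18)) = -1*17/26 - (-1)/(2*18) = -1*17*1/26 - 1*(-1/36) = -17/26 + 1/36 = -293/468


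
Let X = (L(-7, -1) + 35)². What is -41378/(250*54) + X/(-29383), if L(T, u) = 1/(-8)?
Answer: -19715669759/6346728000 ≈ -3.1064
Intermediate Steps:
L(T, u) = -⅛
X = 77841/64 (X = (-⅛ + 35)² = (279/8)² = 77841/64 ≈ 1216.3)
-41378/(250*54) + X/(-29383) = -41378/(250*54) + (77841/64)/(-29383) = -41378/13500 + (77841/64)*(-1/29383) = -41378*1/13500 - 77841/1880512 = -20689/6750 - 77841/1880512 = -19715669759/6346728000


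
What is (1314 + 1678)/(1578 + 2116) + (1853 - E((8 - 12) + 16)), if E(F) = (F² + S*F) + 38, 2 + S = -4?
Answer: 3220817/1847 ≈ 1743.8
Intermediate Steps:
S = -6 (S = -2 - 4 = -6)
E(F) = 38 + F² - 6*F (E(F) = (F² - 6*F) + 38 = 38 + F² - 6*F)
(1314 + 1678)/(1578 + 2116) + (1853 - E((8 - 12) + 16)) = (1314 + 1678)/(1578 + 2116) + (1853 - (38 + ((8 - 12) + 16)² - 6*((8 - 12) + 16))) = 2992/3694 + (1853 - (38 + (-4 + 16)² - 6*(-4 + 16))) = 2992*(1/3694) + (1853 - (38 + 12² - 6*12)) = 1496/1847 + (1853 - (38 + 144 - 72)) = 1496/1847 + (1853 - 1*110) = 1496/1847 + (1853 - 110) = 1496/1847 + 1743 = 3220817/1847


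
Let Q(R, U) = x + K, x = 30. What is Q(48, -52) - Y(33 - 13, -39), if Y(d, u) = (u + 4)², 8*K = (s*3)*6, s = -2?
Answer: -2399/2 ≈ -1199.5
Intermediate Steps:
K = -9/2 (K = (-2*3*6)/8 = (-6*6)/8 = (⅛)*(-36) = -9/2 ≈ -4.5000)
Y(d, u) = (4 + u)²
Q(R, U) = 51/2 (Q(R, U) = 30 - 9/2 = 51/2)
Q(48, -52) - Y(33 - 13, -39) = 51/2 - (4 - 39)² = 51/2 - 1*(-35)² = 51/2 - 1*1225 = 51/2 - 1225 = -2399/2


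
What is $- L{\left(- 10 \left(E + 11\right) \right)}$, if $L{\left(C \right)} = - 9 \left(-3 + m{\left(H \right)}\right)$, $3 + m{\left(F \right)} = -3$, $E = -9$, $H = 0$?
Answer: $-81$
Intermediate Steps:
$m{\left(F \right)} = -6$ ($m{\left(F \right)} = -3 - 3 = -6$)
$L{\left(C \right)} = 81$ ($L{\left(C \right)} = - 9 \left(-3 - 6\right) = \left(-9\right) \left(-9\right) = 81$)
$- L{\left(- 10 \left(E + 11\right) \right)} = \left(-1\right) 81 = -81$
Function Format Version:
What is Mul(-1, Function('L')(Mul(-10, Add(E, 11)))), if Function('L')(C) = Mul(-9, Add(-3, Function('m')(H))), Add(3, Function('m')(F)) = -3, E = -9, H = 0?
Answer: -81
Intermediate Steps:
Function('m')(F) = -6 (Function('m')(F) = Add(-3, -3) = -6)
Function('L')(C) = 81 (Function('L')(C) = Mul(-9, Add(-3, -6)) = Mul(-9, -9) = 81)
Mul(-1, Function('L')(Mul(-10, Add(E, 11)))) = Mul(-1, 81) = -81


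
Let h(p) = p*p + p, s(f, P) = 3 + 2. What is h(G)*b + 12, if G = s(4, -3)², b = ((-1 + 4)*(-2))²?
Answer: 23412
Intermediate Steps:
s(f, P) = 5
b = 36 (b = (3*(-2))² = (-6)² = 36)
G = 25 (G = 5² = 25)
h(p) = p + p² (h(p) = p² + p = p + p²)
h(G)*b + 12 = (25*(1 + 25))*36 + 12 = (25*26)*36 + 12 = 650*36 + 12 = 23400 + 12 = 23412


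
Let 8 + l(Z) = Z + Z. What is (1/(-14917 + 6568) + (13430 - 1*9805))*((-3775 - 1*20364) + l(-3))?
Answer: -243664513324/2783 ≈ -8.7555e+7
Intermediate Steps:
l(Z) = -8 + 2*Z (l(Z) = -8 + (Z + Z) = -8 + 2*Z)
(1/(-14917 + 6568) + (13430 - 1*9805))*((-3775 - 1*20364) + l(-3)) = (1/(-14917 + 6568) + (13430 - 1*9805))*((-3775 - 1*20364) + (-8 + 2*(-3))) = (1/(-8349) + (13430 - 9805))*((-3775 - 20364) + (-8 - 6)) = (-1/8349 + 3625)*(-24139 - 14) = (30265124/8349)*(-24153) = -243664513324/2783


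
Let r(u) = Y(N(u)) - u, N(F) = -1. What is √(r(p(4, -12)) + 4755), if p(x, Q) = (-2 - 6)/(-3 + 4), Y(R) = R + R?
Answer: 69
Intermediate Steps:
Y(R) = 2*R
p(x, Q) = -8 (p(x, Q) = -8/1 = -8*1 = -8)
r(u) = -2 - u (r(u) = 2*(-1) - u = -2 - u)
√(r(p(4, -12)) + 4755) = √((-2 - 1*(-8)) + 4755) = √((-2 + 8) + 4755) = √(6 + 4755) = √4761 = 69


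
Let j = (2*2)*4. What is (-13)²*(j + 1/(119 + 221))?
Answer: 919529/340 ≈ 2704.5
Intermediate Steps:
j = 16 (j = 4*4 = 16)
(-13)²*(j + 1/(119 + 221)) = (-13)²*(16 + 1/(119 + 221)) = 169*(16 + 1/340) = 169*(5441/340) = 919529/340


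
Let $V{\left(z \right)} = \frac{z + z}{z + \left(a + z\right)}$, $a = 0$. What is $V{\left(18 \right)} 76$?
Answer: $76$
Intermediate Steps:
$V{\left(z \right)} = 1$ ($V{\left(z \right)} = \frac{z + z}{z + \left(0 + z\right)} = \frac{2 z}{z + z} = \frac{2 z}{2 z} = 2 z \frac{1}{2 z} = 1$)
$V{\left(18 \right)} 76 = 1 \cdot 76 = 76$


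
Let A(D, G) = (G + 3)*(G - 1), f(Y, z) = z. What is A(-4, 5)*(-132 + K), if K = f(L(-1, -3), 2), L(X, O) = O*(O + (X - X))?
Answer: -4160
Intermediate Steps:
L(X, O) = O² (L(X, O) = O*(O + 0) = O*O = O²)
A(D, G) = (-1 + G)*(3 + G) (A(D, G) = (3 + G)*(-1 + G) = (-1 + G)*(3 + G))
K = 2
A(-4, 5)*(-132 + K) = (-3 + 5² + 2*5)*(-132 + 2) = (-3 + 25 + 10)*(-130) = 32*(-130) = -4160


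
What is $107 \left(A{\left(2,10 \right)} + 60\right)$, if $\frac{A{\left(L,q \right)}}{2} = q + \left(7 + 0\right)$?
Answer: $10058$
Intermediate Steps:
$A{\left(L,q \right)} = 14 + 2 q$ ($A{\left(L,q \right)} = 2 \left(q + \left(7 + 0\right)\right) = 2 \left(q + 7\right) = 2 \left(7 + q\right) = 14 + 2 q$)
$107 \left(A{\left(2,10 \right)} + 60\right) = 107 \left(\left(14 + 2 \cdot 10\right) + 60\right) = 107 \left(\left(14 + 20\right) + 60\right) = 107 \left(34 + 60\right) = 107 \cdot 94 = 10058$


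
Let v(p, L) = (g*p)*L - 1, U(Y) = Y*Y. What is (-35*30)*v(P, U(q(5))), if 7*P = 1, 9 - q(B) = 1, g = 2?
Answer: -18150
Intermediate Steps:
q(B) = 8 (q(B) = 9 - 1*1 = 9 - 1 = 8)
U(Y) = Y**2
P = 1/7 (P = (1/7)*1 = 1/7 ≈ 0.14286)
v(p, L) = -1 + 2*L*p (v(p, L) = (2*p)*L - 1 = 2*L*p - 1 = -1 + 2*L*p)
(-35*30)*v(P, U(q(5))) = (-35*30)*(-1 + 2*8**2*(1/7)) = -1050*(-1 + 2*64*(1/7)) = -1050*(-1 + 128/7) = -1050*121/7 = -18150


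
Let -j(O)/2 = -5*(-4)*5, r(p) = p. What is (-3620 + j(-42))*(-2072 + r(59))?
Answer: 7689660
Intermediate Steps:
j(O) = -200 (j(O) = -2*(-5*(-4))*5 = -40*5 = -2*100 = -200)
(-3620 + j(-42))*(-2072 + r(59)) = (-3620 - 200)*(-2072 + 59) = -3820*(-2013) = 7689660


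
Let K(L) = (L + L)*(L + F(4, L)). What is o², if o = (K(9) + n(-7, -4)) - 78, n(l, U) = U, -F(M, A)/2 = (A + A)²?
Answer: 134189056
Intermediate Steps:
F(M, A) = -8*A² (F(M, A) = -2*(A + A)² = -2*4*A² = -8*A²)
K(L) = 2*L*(L - 8*L²) (K(L) = (L + L)*(L - 8*L²) = (2*L)*(L - 8*L²) = 2*L*(L - 8*L²))
o = -11584 (o = (9²*(2 - 16*9) - 4) - 78 = (81*(2 - 144) - 4) - 78 = (81*(-142) - 4) - 78 = (-11502 - 4) - 78 = -11506 - 78 = -11584)
o² = (-11584)² = 134189056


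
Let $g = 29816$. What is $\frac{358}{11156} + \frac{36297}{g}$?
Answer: $\frac{103900865}{83156824} \approx 1.2495$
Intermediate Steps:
$\frac{358}{11156} + \frac{36297}{g} = \frac{358}{11156} + \frac{36297}{29816} = 358 \cdot \frac{1}{11156} + 36297 \cdot \frac{1}{29816} = \frac{179}{5578} + \frac{36297}{29816} = \frac{103900865}{83156824}$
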